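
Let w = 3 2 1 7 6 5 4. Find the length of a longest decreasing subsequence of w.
4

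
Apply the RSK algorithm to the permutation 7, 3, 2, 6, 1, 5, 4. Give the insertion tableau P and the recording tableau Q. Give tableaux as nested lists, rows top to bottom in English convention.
P = [[1, 4], [2, 5], [3, 6], [7]], Q = [[1, 4], [2, 6], [3, 7], [5]]

Insert each entry of the permutation into P by Schensted row insertion, recording in Q the position of each new cell.

After inserting 7: P = [[7]].
After inserting 3: P = [[3], [7]].
After inserting 2: P = [[2], [3], [7]].
After inserting 6: P = [[2, 6], [3], [7]].
After inserting 1: P = [[1, 6], [2], [3], [7]].
After inserting 5: P = [[1, 5], [2, 6], [3], [7]].
After inserting 4: P = [[1, 4], [2, 5], [3, 6], [7]].

So P = [[1, 4], [2, 5], [3, 6], [7]], Q = [[1, 4], [2, 6], [3, 7], [5]].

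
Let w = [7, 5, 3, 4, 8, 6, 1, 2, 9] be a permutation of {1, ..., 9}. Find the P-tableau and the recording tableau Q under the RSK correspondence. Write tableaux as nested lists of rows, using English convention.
P = [[1, 2, 6, 9], [3, 4], [5, 8], [7]], Q = [[1, 4, 5, 9], [2, 6], [3, 8], [7]]

Insert each entry of the permutation into P by Schensted row insertion, recording in Q the position of each new cell.

Insert 7: appended to row 1. P = [[7]].
Insert 5: 5 bumps 7 from row 1; 7 starts row 2. P = [[5], [7]].
Insert 3: 3 bumps 5 from row 1; 5 bumps 7 from row 2; 7 starts row 3. P = [[3], [5], [7]].
Insert 4: appended to row 1. P = [[3, 4], [5], [7]].
Insert 8: appended to row 1. P = [[3, 4, 8], [5], [7]].
Insert 6: 6 bumps 8 from row 1; 8 appends to row 2. P = [[3, 4, 6], [5, 8], [7]].
Insert 1: 1 bumps 3 from row 1; 3 bumps 5 from row 2; 5 bumps 7 from row 3; 7 starts row 4. P = [[1, 4, 6], [3, 8], [5], [7]].
Insert 2: 2 bumps 4 from row 1; 4 bumps 8 from row 2; 8 appends to row 3. P = [[1, 2, 6], [3, 4], [5, 8], [7]].
Insert 9: appended to row 1. P = [[1, 2, 6, 9], [3, 4], [5, 8], [7]].

So P = [[1, 2, 6, 9], [3, 4], [5, 8], [7]], Q = [[1, 4, 5, 9], [2, 6], [3, 8], [7]].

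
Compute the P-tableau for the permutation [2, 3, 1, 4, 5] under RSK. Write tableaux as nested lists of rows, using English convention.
P = [[1, 3, 4, 5], [2]]

Insert 2: appended to row 1. P = [[2]].
Insert 3: appended to row 1. P = [[2, 3]].
Insert 1: 1 bumps 2 from row 1; 2 starts row 2. P = [[1, 3], [2]].
Insert 4: appended to row 1. P = [[1, 3, 4], [2]].
Insert 5: appended to row 1. P = [[1, 3, 4, 5], [2]].

So P = [[1, 3, 4, 5], [2]].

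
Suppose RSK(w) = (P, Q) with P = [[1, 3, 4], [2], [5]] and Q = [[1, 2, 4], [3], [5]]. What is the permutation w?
Reverse the RSK construction: for i from n down to 1, find the cell of Q containing i, remove the entry at that cell from P, and reverse-bump it up through P; the value ejected from row 1 is w(i).

Step i=5: Q has 5 at row 3, column 1; remove 5 from row 3 of P and reverse-bump: 5 enters row 2 and ejects 2; 2 enters row 1 and ejects 1. So w(5) = 1. P is now [[2, 3, 4], [5]].
Step i=4: Q has 4 at row 1, column 3; remove that cell from P, ejecting 4. So w(4) = 4. P is now [[2, 3], [5]].
Step i=3: Q has 3 at row 2, column 1; remove 5 from row 2 of P and reverse-bump: 5 enters row 1 and ejects 3. So w(3) = 3. P is now [[2, 5]].
Step i=2: Q has 2 at row 1, column 2; remove that cell from P, ejecting 5. So w(2) = 5. P is now [[2]].
Step i=1: Q has 1 at row 1, column 1; remove that cell from P, ejecting 2. So w(1) = 2. P is now [].

So w = 2 5 3 4 1.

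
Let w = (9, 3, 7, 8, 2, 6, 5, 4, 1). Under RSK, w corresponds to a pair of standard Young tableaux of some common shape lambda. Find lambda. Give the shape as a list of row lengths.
Row-insert each entry into an empty tableau.

After inserting 9: P = [[9]].
After inserting 3: P = [[3], [9]].
After inserting 7: P = [[3, 7], [9]].
After inserting 8: P = [[3, 7, 8], [9]].
After inserting 2: P = [[2, 7, 8], [3], [9]].
After inserting 6: P = [[2, 6, 8], [3, 7], [9]].
After inserting 5: P = [[2, 5, 8], [3, 6], [7], [9]].
After inserting 4: P = [[2, 4, 8], [3, 5], [6], [7], [9]].
After inserting 1: P = [[1, 4, 8], [2, 5], [3], [6], [7], [9]].

The final insertion tableau P = [[1, 4, 8], [2, 5], [3], [6], [7], [9]] has shape [3, 2, 1, 1, 1, 1].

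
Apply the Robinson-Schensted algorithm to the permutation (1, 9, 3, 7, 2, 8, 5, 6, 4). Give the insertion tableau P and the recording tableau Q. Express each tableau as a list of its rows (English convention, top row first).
Insert each entry of the permutation into P by Schensted row insertion, recording in Q the position of each new cell.

Insert 1: appended to row 1. P = [[1]].
Insert 9: appended to row 1. P = [[1, 9]].
Insert 3: 3 bumps 9 from row 1; 9 starts row 2. P = [[1, 3], [9]].
Insert 7: appended to row 1. P = [[1, 3, 7], [9]].
Insert 2: 2 bumps 3 from row 1; 3 bumps 9 from row 2; 9 starts row 3. P = [[1, 2, 7], [3], [9]].
Insert 8: appended to row 1. P = [[1, 2, 7, 8], [3], [9]].
Insert 5: 5 bumps 7 from row 1; 7 appends to row 2. P = [[1, 2, 5, 8], [3, 7], [9]].
Insert 6: 6 bumps 8 from row 1; 8 appends to row 2. P = [[1, 2, 5, 6], [3, 7, 8], [9]].
Insert 4: 4 bumps 5 from row 1; 5 bumps 7 from row 2; 7 bumps 9 from row 3; 9 starts row 4. P = [[1, 2, 4, 6], [3, 5, 8], [7], [9]].

So P = [[1, 2, 4, 6], [3, 5, 8], [7], [9]], Q = [[1, 2, 4, 6], [3, 7, 8], [5], [9]].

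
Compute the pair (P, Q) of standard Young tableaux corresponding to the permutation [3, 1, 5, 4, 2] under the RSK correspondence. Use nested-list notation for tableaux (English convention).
Insert each entry of the permutation into P by Schensted row insertion, recording in Q the position of each new cell.

Insert 3: appended to row 1. P = [[3]].
Insert 1: 1 bumps 3 from row 1; 3 starts row 2. P = [[1], [3]].
Insert 5: appended to row 1. P = [[1, 5], [3]].
Insert 4: 4 bumps 5 from row 1; 5 appends to row 2. P = [[1, 4], [3, 5]].
Insert 2: 2 bumps 4 from row 1; 4 bumps 5 from row 2; 5 starts row 3. P = [[1, 2], [3, 4], [5]].

So P = [[1, 2], [3, 4], [5]], Q = [[1, 3], [2, 4], [5]].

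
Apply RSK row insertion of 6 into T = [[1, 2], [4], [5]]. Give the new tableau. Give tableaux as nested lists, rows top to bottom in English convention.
[[1, 2, 6], [4], [5]]

6 is larger than every entry of row 1, so it is appended to row 1. The new tableau is [[1, 2, 6], [4], [5]].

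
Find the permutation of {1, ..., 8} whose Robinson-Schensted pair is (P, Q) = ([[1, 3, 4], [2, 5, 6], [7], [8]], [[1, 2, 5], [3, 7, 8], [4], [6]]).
2 8 7 5 6 1 3 4

Reverse the RSK construction: for i from n down to 1, find the cell of Q containing i, remove the entry at that cell from P, and reverse-bump it up through P; the value ejected from row 1 is w(i).

Step i=8: Q has 8 at row 2, column 3; remove 6 from row 2 of P and reverse-bump: 6 enters row 1 and ejects 4. So w(8) = 4. P is now [[1, 3, 6], [2, 5], [7], [8]].
Step i=7: Q has 7 at row 2, column 2; remove 5 from row 2 of P and reverse-bump: 5 enters row 1 and ejects 3. So w(7) = 3. P is now [[1, 5, 6], [2], [7], [8]].
Step i=6: Q has 6 at row 4, column 1; remove 8 from row 4 of P and reverse-bump: 8 enters row 3 and ejects 7; 7 enters row 2 and ejects 2; 2 enters row 1 and ejects 1. So w(6) = 1. P is now [[2, 5, 6], [7], [8]].
Step i=5: Q has 5 at row 1, column 3; remove that cell from P, ejecting 6. So w(5) = 6. P is now [[2, 5], [7], [8]].
Step i=4: Q has 4 at row 3, column 1; remove 8 from row 3 of P and reverse-bump: 8 enters row 2 and ejects 7; 7 enters row 1 and ejects 5. So w(4) = 5. P is now [[2, 7], [8]].
Step i=3: Q has 3 at row 2, column 1; remove 8 from row 2 of P and reverse-bump: 8 enters row 1 and ejects 7. So w(3) = 7. P is now [[2, 8]].
Step i=2: Q has 2 at row 1, column 2; remove that cell from P, ejecting 8. So w(2) = 8. P is now [[2]].
Step i=1: Q has 1 at row 1, column 1; remove that cell from P, ejecting 2. So w(1) = 2. P is now [].

So w = 2 8 7 5 6 1 3 4.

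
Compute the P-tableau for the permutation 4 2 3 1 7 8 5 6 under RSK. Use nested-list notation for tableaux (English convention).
P = [[1, 3, 5, 6], [2, 7, 8], [4]]

Insert 4: appended to row 1. P = [[4]].
Insert 2: 2 bumps 4 from row 1; 4 starts row 2. P = [[2], [4]].
Insert 3: appended to row 1. P = [[2, 3], [4]].
Insert 1: 1 bumps 2 from row 1; 2 bumps 4 from row 2; 4 starts row 3. P = [[1, 3], [2], [4]].
Insert 7: appended to row 1. P = [[1, 3, 7], [2], [4]].
Insert 8: appended to row 1. P = [[1, 3, 7, 8], [2], [4]].
Insert 5: 5 bumps 7 from row 1; 7 appends to row 2. P = [[1, 3, 5, 8], [2, 7], [4]].
Insert 6: 6 bumps 8 from row 1; 8 appends to row 2. P = [[1, 3, 5, 6], [2, 7, 8], [4]].

So P = [[1, 3, 5, 6], [2, 7, 8], [4]].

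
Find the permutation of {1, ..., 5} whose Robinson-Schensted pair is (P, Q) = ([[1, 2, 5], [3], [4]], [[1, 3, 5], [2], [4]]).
Reverse the RSK construction: for i from n down to 1, find the cell of Q containing i, remove the entry at that cell from P, and reverse-bump it up through P; the value ejected from row 1 is w(i).

Step i=5: Q has 5 at row 1, column 3; remove that cell from P, ejecting 5. So w(5) = 5. P is now [[1, 2], [3], [4]].
Step i=4: Q has 4 at row 3, column 1; remove 4 from row 3 of P and reverse-bump: 4 enters row 2 and ejects 3; 3 enters row 1 and ejects 2. So w(4) = 2. P is now [[1, 3], [4]].
Step i=3: Q has 3 at row 1, column 2; remove that cell from P, ejecting 3. So w(3) = 3. P is now [[1], [4]].
Step i=2: Q has 2 at row 2, column 1; remove 4 from row 2 of P and reverse-bump: 4 enters row 1 and ejects 1. So w(2) = 1. P is now [[4]].
Step i=1: Q has 1 at row 1, column 1; remove that cell from P, ejecting 4. So w(1) = 4. P is now [].

So w = 4 1 3 2 5.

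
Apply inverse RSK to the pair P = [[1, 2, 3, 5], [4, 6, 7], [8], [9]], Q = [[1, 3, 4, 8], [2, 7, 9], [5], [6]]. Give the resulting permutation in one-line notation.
Reverse the RSK construction: for i from n down to 1, find the cell of Q containing i, remove the entry at that cell from P, and reverse-bump it up through P; the value ejected from row 1 is w(i).

Step i=9: Q has 9 at row 2, column 3; remove 7 from row 2 of P and reverse-bump: 7 enters row 1 and ejects 5. So w(9) = 5. P is now [[1, 2, 3, 7], [4, 6], [8], [9]].
Step i=8: Q has 8 at row 1, column 4; remove that cell from P, ejecting 7. So w(8) = 7. P is now [[1, 2, 3], [4, 6], [8], [9]].
Step i=7: Q has 7 at row 2, column 2; remove 6 from row 2 of P and reverse-bump: 6 enters row 1 and ejects 3. So w(7) = 3. P is now [[1, 2, 6], [4], [8], [9]].
Step i=6: Q has 6 at row 4, column 1; remove 9 from row 4 of P and reverse-bump: 9 enters row 3 and ejects 8; 8 enters row 2 and ejects 4; 4 enters row 1 and ejects 2. So w(6) = 2. P is now [[1, 4, 6], [8], [9]].
Step i=5: Q has 5 at row 3, column 1; remove 9 from row 3 of P and reverse-bump: 9 enters row 2 and ejects 8; 8 enters row 1 and ejects 6. So w(5) = 6. P is now [[1, 4, 8], [9]].
Step i=4: Q has 4 at row 1, column 3; remove that cell from P, ejecting 8. So w(4) = 8. P is now [[1, 4], [9]].
Step i=3: Q has 3 at row 1, column 2; remove that cell from P, ejecting 4. So w(3) = 4. P is now [[1], [9]].
Step i=2: Q has 2 at row 2, column 1; remove 9 from row 2 of P and reverse-bump: 9 enters row 1 and ejects 1. So w(2) = 1. P is now [[9]].
Step i=1: Q has 1 at row 1, column 1; remove that cell from P, ejecting 9. So w(1) = 9. P is now [].

So w = 9 1 4 8 6 2 3 7 5.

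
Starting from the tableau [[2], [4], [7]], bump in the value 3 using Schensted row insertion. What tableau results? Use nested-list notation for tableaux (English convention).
[[2, 3], [4], [7]]

3 is larger than every entry of row 1, so it is appended to row 1. The new tableau is [[2, 3], [4], [7]].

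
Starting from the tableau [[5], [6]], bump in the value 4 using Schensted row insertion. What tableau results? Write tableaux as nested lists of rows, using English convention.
In row 1, 4 replaces 5 (the leftmost entry greater than 4); 5 is bumped to row 2. In row 2, 5 replaces 6 (the leftmost entry greater than 5); 6 is bumped to row 3. 6 starts a new row 3. The new tableau is [[4], [5], [6]].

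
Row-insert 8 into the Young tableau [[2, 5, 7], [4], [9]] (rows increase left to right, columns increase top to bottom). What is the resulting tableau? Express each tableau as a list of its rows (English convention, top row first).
8 is larger than every entry of row 1, so it is appended to row 1. The new tableau is [[2, 5, 7, 8], [4], [9]].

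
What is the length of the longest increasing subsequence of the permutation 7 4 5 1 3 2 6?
3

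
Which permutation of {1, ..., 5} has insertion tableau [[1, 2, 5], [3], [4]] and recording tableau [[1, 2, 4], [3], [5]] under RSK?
1 4 3 5 2

Reverse the RSK construction: for i from n down to 1, find the cell of Q containing i, remove the entry at that cell from P, and reverse-bump it up through P; the value ejected from row 1 is w(i).

Step i=5: Q has 5 at row 3, column 1; remove 4 from row 3 of P and reverse-bump: 4 enters row 2 and ejects 3; 3 enters row 1 and ejects 2. So w(5) = 2. P is now [[1, 3, 5], [4]].
Step i=4: Q has 4 at row 1, column 3; remove that cell from P, ejecting 5. So w(4) = 5. P is now [[1, 3], [4]].
Step i=3: Q has 3 at row 2, column 1; remove 4 from row 2 of P and reverse-bump: 4 enters row 1 and ejects 3. So w(3) = 3. P is now [[1, 4]].
Step i=2: Q has 2 at row 1, column 2; remove that cell from P, ejecting 4. So w(2) = 4. P is now [[1]].
Step i=1: Q has 1 at row 1, column 1; remove that cell from P, ejecting 1. So w(1) = 1. P is now [].

So w = 1 4 3 5 2.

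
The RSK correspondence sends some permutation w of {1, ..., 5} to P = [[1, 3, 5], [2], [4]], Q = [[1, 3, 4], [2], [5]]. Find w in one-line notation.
Reverse the RSK construction: for i from n down to 1, find the cell of Q containing i, remove the entry at that cell from P, and reverse-bump it up through P; the value ejected from row 1 is w(i).

Step i=5: Q has 5 at row 3, column 1; remove 4 from row 3 of P and reverse-bump: 4 enters row 2 and ejects 2; 2 enters row 1 and ejects 1. So w(5) = 1. P is now [[2, 3, 5], [4]].
Step i=4: Q has 4 at row 1, column 3; remove that cell from P, ejecting 5. So w(4) = 5. P is now [[2, 3], [4]].
Step i=3: Q has 3 at row 1, column 2; remove that cell from P, ejecting 3. So w(3) = 3. P is now [[2], [4]].
Step i=2: Q has 2 at row 2, column 1; remove 4 from row 2 of P and reverse-bump: 4 enters row 1 and ejects 2. So w(2) = 2. P is now [[4]].
Step i=1: Q has 1 at row 1, column 1; remove that cell from P, ejecting 4. So w(1) = 4. P is now [].

So w = 4 2 3 5 1.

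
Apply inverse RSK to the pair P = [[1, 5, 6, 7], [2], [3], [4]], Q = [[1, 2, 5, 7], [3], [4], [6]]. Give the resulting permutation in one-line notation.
4 5 3 2 6 1 7

Reverse the RSK construction: for i from n down to 1, find the cell of Q containing i, remove the entry at that cell from P, and reverse-bump it up through P; the value ejected from row 1 is w(i).

Step i=7: Q has 7 at row 1, column 4; remove that cell from P, ejecting 7. So w(7) = 7. P is now [[1, 5, 6], [2], [3], [4]].
Step i=6: Q has 6 at row 4, column 1; remove 4 from row 4 of P and reverse-bump: 4 enters row 3 and ejects 3; 3 enters row 2 and ejects 2; 2 enters row 1 and ejects 1. So w(6) = 1. P is now [[2, 5, 6], [3], [4]].
Step i=5: Q has 5 at row 1, column 3; remove that cell from P, ejecting 6. So w(5) = 6. P is now [[2, 5], [3], [4]].
Step i=4: Q has 4 at row 3, column 1; remove 4 from row 3 of P and reverse-bump: 4 enters row 2 and ejects 3; 3 enters row 1 and ejects 2. So w(4) = 2. P is now [[3, 5], [4]].
Step i=3: Q has 3 at row 2, column 1; remove 4 from row 2 of P and reverse-bump: 4 enters row 1 and ejects 3. So w(3) = 3. P is now [[4, 5]].
Step i=2: Q has 2 at row 1, column 2; remove that cell from P, ejecting 5. So w(2) = 5. P is now [[4]].
Step i=1: Q has 1 at row 1, column 1; remove that cell from P, ejecting 4. So w(1) = 4. P is now [].

So w = 4 5 3 2 6 1 7.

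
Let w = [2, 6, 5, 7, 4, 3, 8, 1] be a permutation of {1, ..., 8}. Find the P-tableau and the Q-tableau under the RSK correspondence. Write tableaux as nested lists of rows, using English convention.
P = [[1, 3, 7, 8], [2], [4], [5], [6]], Q = [[1, 2, 4, 7], [3], [5], [6], [8]]

Insert each entry of the permutation into P by Schensted row insertion, recording in Q the position of each new cell.

Insert 2: appended to row 1. P = [[2]].
Insert 6: appended to row 1. P = [[2, 6]].
Insert 5: 5 bumps 6 from row 1; 6 starts row 2. P = [[2, 5], [6]].
Insert 7: appended to row 1. P = [[2, 5, 7], [6]].
Insert 4: 4 bumps 5 from row 1; 5 bumps 6 from row 2; 6 starts row 3. P = [[2, 4, 7], [5], [6]].
Insert 3: 3 bumps 4 from row 1; 4 bumps 5 from row 2; 5 bumps 6 from row 3; 6 starts row 4. P = [[2, 3, 7], [4], [5], [6]].
Insert 8: appended to row 1. P = [[2, 3, 7, 8], [4], [5], [6]].
Insert 1: 1 bumps 2 from row 1; 2 bumps 4 from row 2; 4 bumps 5 from row 3; 5 bumps 6 from row 4; 6 starts row 5. P = [[1, 3, 7, 8], [2], [4], [5], [6]].

So P = [[1, 3, 7, 8], [2], [4], [5], [6]], Q = [[1, 2, 4, 7], [3], [5], [6], [8]].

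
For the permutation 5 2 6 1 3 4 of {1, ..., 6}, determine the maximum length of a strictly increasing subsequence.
3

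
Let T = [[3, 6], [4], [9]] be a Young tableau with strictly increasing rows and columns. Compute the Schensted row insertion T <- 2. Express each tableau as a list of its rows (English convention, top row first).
In row 1, 2 replaces 3 (the leftmost entry greater than 2); 3 is bumped to row 2. In row 2, 3 replaces 4 (the leftmost entry greater than 3); 4 is bumped to row 3. In row 3, 4 replaces 9 (the leftmost entry greater than 4); 9 is bumped to row 4. 9 starts a new row 4. The new tableau is [[2, 6], [3], [4], [9]].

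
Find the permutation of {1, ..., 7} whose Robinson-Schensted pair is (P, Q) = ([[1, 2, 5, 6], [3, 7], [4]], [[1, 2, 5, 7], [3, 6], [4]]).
1 4 3 2 7 5 6

Reverse the RSK construction: for i from n down to 1, find the cell of Q containing i, remove the entry at that cell from P, and reverse-bump it up through P; the value ejected from row 1 is w(i).

Step i=7: Q has 7 at row 1, column 4; remove that cell from P, ejecting 6. So w(7) = 6. P is now [[1, 2, 5], [3, 7], [4]].
Step i=6: Q has 6 at row 2, column 2; remove 7 from row 2 of P and reverse-bump: 7 enters row 1 and ejects 5. So w(6) = 5. P is now [[1, 2, 7], [3], [4]].
Step i=5: Q has 5 at row 1, column 3; remove that cell from P, ejecting 7. So w(5) = 7. P is now [[1, 2], [3], [4]].
Step i=4: Q has 4 at row 3, column 1; remove 4 from row 3 of P and reverse-bump: 4 enters row 2 and ejects 3; 3 enters row 1 and ejects 2. So w(4) = 2. P is now [[1, 3], [4]].
Step i=3: Q has 3 at row 2, column 1; remove 4 from row 2 of P and reverse-bump: 4 enters row 1 and ejects 3. So w(3) = 3. P is now [[1, 4]].
Step i=2: Q has 2 at row 1, column 2; remove that cell from P, ejecting 4. So w(2) = 4. P is now [[1]].
Step i=1: Q has 1 at row 1, column 1; remove that cell from P, ejecting 1. So w(1) = 1. P is now [].

So w = 1 4 3 2 7 5 6.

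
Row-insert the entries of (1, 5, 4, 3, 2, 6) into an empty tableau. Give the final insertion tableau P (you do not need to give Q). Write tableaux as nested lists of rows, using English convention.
P = [[1, 2, 6], [3], [4], [5]]

Insert 1: appended to row 1. P = [[1]].
Insert 5: appended to row 1. P = [[1, 5]].
Insert 4: 4 bumps 5 from row 1; 5 starts row 2. P = [[1, 4], [5]].
Insert 3: 3 bumps 4 from row 1; 4 bumps 5 from row 2; 5 starts row 3. P = [[1, 3], [4], [5]].
Insert 2: 2 bumps 3 from row 1; 3 bumps 4 from row 2; 4 bumps 5 from row 3; 5 starts row 4. P = [[1, 2], [3], [4], [5]].
Insert 6: appended to row 1. P = [[1, 2, 6], [3], [4], [5]].

So P = [[1, 2, 6], [3], [4], [5]].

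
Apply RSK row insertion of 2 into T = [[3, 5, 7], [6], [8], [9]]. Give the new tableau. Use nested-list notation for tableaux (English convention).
In row 1, 2 replaces 3 (the leftmost entry greater than 2); 3 is bumped to row 2. In row 2, 3 replaces 6 (the leftmost entry greater than 3); 6 is bumped to row 3. In row 3, 6 replaces 8 (the leftmost entry greater than 6); 8 is bumped to row 4. In row 4, 8 replaces 9 (the leftmost entry greater than 8); 9 is bumped to row 5. 9 starts a new row 5. The new tableau is [[2, 5, 7], [3], [6], [8], [9]].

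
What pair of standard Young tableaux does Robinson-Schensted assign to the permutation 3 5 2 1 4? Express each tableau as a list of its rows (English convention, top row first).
P = [[1, 4], [2, 5], [3]], Q = [[1, 2], [3, 5], [4]]

Insert each entry of the permutation into P by Schensted row insertion, recording in Q the position of each new cell.

Insert 3: appended to row 1. P = [[3]].
Insert 5: appended to row 1. P = [[3, 5]].
Insert 2: 2 bumps 3 from row 1; 3 starts row 2. P = [[2, 5], [3]].
Insert 1: 1 bumps 2 from row 1; 2 bumps 3 from row 2; 3 starts row 3. P = [[1, 5], [2], [3]].
Insert 4: 4 bumps 5 from row 1; 5 appends to row 2. P = [[1, 4], [2, 5], [3]].

So P = [[1, 4], [2, 5], [3]], Q = [[1, 2], [3, 5], [4]].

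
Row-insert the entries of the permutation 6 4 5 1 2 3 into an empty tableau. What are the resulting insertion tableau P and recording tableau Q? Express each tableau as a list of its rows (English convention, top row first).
Insert each entry of the permutation into P by Schensted row insertion, recording in Q the position of each new cell.

Insert 6: appended to row 1. P = [[6]].
Insert 4: 4 bumps 6 from row 1; 6 starts row 2. P = [[4], [6]].
Insert 5: appended to row 1. P = [[4, 5], [6]].
Insert 1: 1 bumps 4 from row 1; 4 bumps 6 from row 2; 6 starts row 3. P = [[1, 5], [4], [6]].
Insert 2: 2 bumps 5 from row 1; 5 appends to row 2. P = [[1, 2], [4, 5], [6]].
Insert 3: appended to row 1. P = [[1, 2, 3], [4, 5], [6]].

So P = [[1, 2, 3], [4, 5], [6]], Q = [[1, 3, 6], [2, 5], [4]].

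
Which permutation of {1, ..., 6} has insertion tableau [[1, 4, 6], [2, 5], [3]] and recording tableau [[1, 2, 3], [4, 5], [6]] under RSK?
3 5 6 2 4 1

Reverse RSK: for i = n, n-1, ..., 1, locate i in Q, remove the corresponding corner cell from P, and reverse-bump its entry up through P; the value ejected from row 1 is w(i).

So w = 3 5 6 2 4 1.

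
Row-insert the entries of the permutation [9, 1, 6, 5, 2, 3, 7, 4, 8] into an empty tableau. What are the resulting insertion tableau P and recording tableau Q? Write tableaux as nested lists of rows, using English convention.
Insert each entry of the permutation into P by Schensted row insertion, recording in Q the position of each new cell.

Insert 9: appended to row 1. P = [[9]].
Insert 1: 1 bumps 9 from row 1; 9 starts row 2. P = [[1], [9]].
Insert 6: appended to row 1. P = [[1, 6], [9]].
Insert 5: 5 bumps 6 from row 1; 6 bumps 9 from row 2; 9 starts row 3. P = [[1, 5], [6], [9]].
Insert 2: 2 bumps 5 from row 1; 5 bumps 6 from row 2; 6 bumps 9 from row 3; 9 starts row 4. P = [[1, 2], [5], [6], [9]].
Insert 3: appended to row 1. P = [[1, 2, 3], [5], [6], [9]].
Insert 7: appended to row 1. P = [[1, 2, 3, 7], [5], [6], [9]].
Insert 4: 4 bumps 7 from row 1; 7 appends to row 2. P = [[1, 2, 3, 4], [5, 7], [6], [9]].
Insert 8: appended to row 1. P = [[1, 2, 3, 4, 8], [5, 7], [6], [9]].

So P = [[1, 2, 3, 4, 8], [5, 7], [6], [9]], Q = [[1, 3, 6, 7, 9], [2, 8], [4], [5]].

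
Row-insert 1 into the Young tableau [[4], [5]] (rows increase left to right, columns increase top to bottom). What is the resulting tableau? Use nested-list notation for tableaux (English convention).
In row 1, 1 replaces 4 (the leftmost entry greater than 1); 4 is bumped to row 2. In row 2, 4 replaces 5 (the leftmost entry greater than 4); 5 is bumped to row 3. 5 starts a new row 3. The new tableau is [[1], [4], [5]].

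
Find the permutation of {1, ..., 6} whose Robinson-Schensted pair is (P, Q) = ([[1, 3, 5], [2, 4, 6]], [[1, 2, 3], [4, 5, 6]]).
Reverse the RSK construction: for i from n down to 1, find the cell of Q containing i, remove the entry at that cell from P, and reverse-bump it up through P; the value ejected from row 1 is w(i).

Step i=6: Q has 6 at row 2, column 3; remove 6 from row 2 of P and reverse-bump: 6 enters row 1 and ejects 5. So w(6) = 5. P is now [[1, 3, 6], [2, 4]].
Step i=5: Q has 5 at row 2, column 2; remove 4 from row 2 of P and reverse-bump: 4 enters row 1 and ejects 3. So w(5) = 3. P is now [[1, 4, 6], [2]].
Step i=4: Q has 4 at row 2, column 1; remove 2 from row 2 of P and reverse-bump: 2 enters row 1 and ejects 1. So w(4) = 1. P is now [[2, 4, 6]].
Step i=3: Q has 3 at row 1, column 3; remove that cell from P, ejecting 6. So w(3) = 6. P is now [[2, 4]].
Step i=2: Q has 2 at row 1, column 2; remove that cell from P, ejecting 4. So w(2) = 4. P is now [[2]].
Step i=1: Q has 1 at row 1, column 1; remove that cell from P, ejecting 2. So w(1) = 2. P is now [].

So w = 2 4 6 1 3 5.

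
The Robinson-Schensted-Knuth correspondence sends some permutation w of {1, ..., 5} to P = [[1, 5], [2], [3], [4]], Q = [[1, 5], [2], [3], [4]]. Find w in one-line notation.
Reverse the RSK construction: for i from n down to 1, find the cell of Q containing i, remove the entry at that cell from P, and reverse-bump it up through P; the value ejected from row 1 is w(i).

Step i=5: Q has 5 at row 1, column 2; remove that cell from P, ejecting 5. So w(5) = 5. P is now [[1], [2], [3], [4]].
Step i=4: Q has 4 at row 4, column 1; remove 4 from row 4 of P and reverse-bump: 4 enters row 3 and ejects 3; 3 enters row 2 and ejects 2; 2 enters row 1 and ejects 1. So w(4) = 1. P is now [[2], [3], [4]].
Step i=3: Q has 3 at row 3, column 1; remove 4 from row 3 of P and reverse-bump: 4 enters row 2 and ejects 3; 3 enters row 1 and ejects 2. So w(3) = 2. P is now [[3], [4]].
Step i=2: Q has 2 at row 2, column 1; remove 4 from row 2 of P and reverse-bump: 4 enters row 1 and ejects 3. So w(2) = 3. P is now [[4]].
Step i=1: Q has 1 at row 1, column 1; remove that cell from P, ejecting 4. So w(1) = 4. P is now [].

So w = 4 3 2 1 5.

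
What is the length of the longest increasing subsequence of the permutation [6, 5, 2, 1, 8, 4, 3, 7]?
3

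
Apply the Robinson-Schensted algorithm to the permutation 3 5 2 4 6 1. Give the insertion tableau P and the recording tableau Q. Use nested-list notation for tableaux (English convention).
Insert each entry of the permutation into P by Schensted row insertion, recording in Q the position of each new cell.

Insert 3: appended to row 1. P = [[3]], Q = [[1]].
Insert 5: appended to row 1. P = [[3, 5]], Q = [[1, 2]].
Insert 2: 2 bumps 3 from row 1; 3 starts row 2. P = [[2, 5], [3]], Q = [[1, 2], [3]].
Insert 4: 4 bumps 5 from row 1; 5 appends to row 2. P = [[2, 4], [3, 5]], Q = [[1, 2], [3, 4]].
Insert 6: appended to row 1. P = [[2, 4, 6], [3, 5]], Q = [[1, 2, 5], [3, 4]].
Insert 1: 1 bumps 2 from row 1; 2 bumps 3 from row 2; 3 starts row 3. P = [[1, 4, 6], [2, 5], [3]], Q = [[1, 2, 5], [3, 4], [6]].

So P = [[1, 4, 6], [2, 5], [3]], Q = [[1, 2, 5], [3, 4], [6]].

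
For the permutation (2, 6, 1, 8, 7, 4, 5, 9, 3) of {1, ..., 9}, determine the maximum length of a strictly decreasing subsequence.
4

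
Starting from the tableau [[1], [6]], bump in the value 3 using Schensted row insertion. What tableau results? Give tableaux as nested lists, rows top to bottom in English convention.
[[1, 3], [6]]

3 is larger than every entry of row 1, so it is appended to row 1. The new tableau is [[1, 3], [6]].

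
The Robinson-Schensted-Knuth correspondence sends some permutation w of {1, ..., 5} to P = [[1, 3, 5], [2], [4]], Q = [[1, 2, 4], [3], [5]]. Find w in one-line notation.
2 4 3 5 1

Reverse the RSK construction: for i from n down to 1, find the cell of Q containing i, remove the entry at that cell from P, and reverse-bump it up through P; the value ejected from row 1 is w(i).

Step i=5: Q has 5 at row 3, column 1; remove 4 from row 3 of P and reverse-bump: 4 enters row 2 and ejects 2; 2 enters row 1 and ejects 1. So w(5) = 1. P is now [[2, 3, 5], [4]].
Step i=4: Q has 4 at row 1, column 3; remove that cell from P, ejecting 5. So w(4) = 5. P is now [[2, 3], [4]].
Step i=3: Q has 3 at row 2, column 1; remove 4 from row 2 of P and reverse-bump: 4 enters row 1 and ejects 3. So w(3) = 3. P is now [[2, 4]].
Step i=2: Q has 2 at row 1, column 2; remove that cell from P, ejecting 4. So w(2) = 4. P is now [[2]].
Step i=1: Q has 1 at row 1, column 1; remove that cell from P, ejecting 2. So w(1) = 2. P is now [].

So w = 2 4 3 5 1.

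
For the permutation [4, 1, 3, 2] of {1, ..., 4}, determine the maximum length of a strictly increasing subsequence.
2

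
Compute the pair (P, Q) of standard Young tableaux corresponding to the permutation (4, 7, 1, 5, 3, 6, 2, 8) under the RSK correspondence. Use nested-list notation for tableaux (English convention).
Insert each entry of the permutation into P by Schensted row insertion, recording in Q the position of each new cell.

Insert 4: appended to row 1. P = [[4]].
Insert 7: appended to row 1. P = [[4, 7]].
Insert 1: 1 bumps 4 from row 1; 4 starts row 2. P = [[1, 7], [4]].
Insert 5: 5 bumps 7 from row 1; 7 appends to row 2. P = [[1, 5], [4, 7]].
Insert 3: 3 bumps 5 from row 1; 5 bumps 7 from row 2; 7 starts row 3. P = [[1, 3], [4, 5], [7]].
Insert 6: appended to row 1. P = [[1, 3, 6], [4, 5], [7]].
Insert 2: 2 bumps 3 from row 1; 3 bumps 4 from row 2; 4 bumps 7 from row 3; 7 starts row 4. P = [[1, 2, 6], [3, 5], [4], [7]].
Insert 8: appended to row 1. P = [[1, 2, 6, 8], [3, 5], [4], [7]].

So P = [[1, 2, 6, 8], [3, 5], [4], [7]], Q = [[1, 2, 6, 8], [3, 4], [5], [7]].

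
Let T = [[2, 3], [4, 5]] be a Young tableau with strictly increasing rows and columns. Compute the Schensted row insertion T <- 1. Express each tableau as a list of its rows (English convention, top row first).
[[1, 3], [2, 5], [4]]

In row 1, 1 replaces 2 (the leftmost entry greater than 1); 2 is bumped to row 2. In row 2, 2 replaces 4 (the leftmost entry greater than 2); 4 is bumped to row 3. 4 starts a new row 3. The new tableau is [[1, 3], [2, 5], [4]].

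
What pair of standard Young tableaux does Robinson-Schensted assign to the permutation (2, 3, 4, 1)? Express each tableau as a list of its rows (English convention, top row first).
P = [[1, 3, 4], [2]], Q = [[1, 2, 3], [4]]

Insert each entry of the permutation into P by Schensted row insertion, recording in Q the position of each new cell.

Insert 2: appended to row 1. P = [[2]].
Insert 3: appended to row 1. P = [[2, 3]].
Insert 4: appended to row 1. P = [[2, 3, 4]].
Insert 1: 1 bumps 2 from row 1; 2 starts row 2. P = [[1, 3, 4], [2]].

So P = [[1, 3, 4], [2]], Q = [[1, 2, 3], [4]].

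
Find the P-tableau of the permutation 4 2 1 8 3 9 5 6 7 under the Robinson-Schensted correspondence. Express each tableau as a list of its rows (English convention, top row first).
Insert 4: appended to row 1. P = [[4]].
Insert 2: 2 bumps 4 from row 1; 4 starts row 2. P = [[2], [4]].
Insert 1: 1 bumps 2 from row 1; 2 bumps 4 from row 2; 4 starts row 3. P = [[1], [2], [4]].
Insert 8: appended to row 1. P = [[1, 8], [2], [4]].
Insert 3: 3 bumps 8 from row 1; 8 appends to row 2. P = [[1, 3], [2, 8], [4]].
Insert 9: appended to row 1. P = [[1, 3, 9], [2, 8], [4]].
Insert 5: 5 bumps 9 from row 1; 9 appends to row 2. P = [[1, 3, 5], [2, 8, 9], [4]].
Insert 6: appended to row 1. P = [[1, 3, 5, 6], [2, 8, 9], [4]].
Insert 7: appended to row 1. P = [[1, 3, 5, 6, 7], [2, 8, 9], [4]].

So P = [[1, 3, 5, 6, 7], [2, 8, 9], [4]].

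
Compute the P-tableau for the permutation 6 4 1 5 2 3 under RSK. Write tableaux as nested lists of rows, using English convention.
P = [[1, 2, 3], [4, 5], [6]]

Insert 6: appended to row 1. P = [[6]].
Insert 4: 4 bumps 6 from row 1; 6 starts row 2. P = [[4], [6]].
Insert 1: 1 bumps 4 from row 1; 4 bumps 6 from row 2; 6 starts row 3. P = [[1], [4], [6]].
Insert 5: appended to row 1. P = [[1, 5], [4], [6]].
Insert 2: 2 bumps 5 from row 1; 5 appends to row 2. P = [[1, 2], [4, 5], [6]].
Insert 3: appended to row 1. P = [[1, 2, 3], [4, 5], [6]].

So P = [[1, 2, 3], [4, 5], [6]].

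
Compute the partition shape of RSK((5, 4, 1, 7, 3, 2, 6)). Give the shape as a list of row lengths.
Row-insert each entry into an empty tableau.

After inserting 5: P = [[5]].
After inserting 4: P = [[4], [5]].
After inserting 1: P = [[1], [4], [5]].
After inserting 7: P = [[1, 7], [4], [5]].
After inserting 3: P = [[1, 3], [4, 7], [5]].
After inserting 2: P = [[1, 2], [3, 7], [4], [5]].
After inserting 6: P = [[1, 2, 6], [3, 7], [4], [5]].

The final insertion tableau P = [[1, 2, 6], [3, 7], [4], [5]] has shape [3, 2, 1, 1].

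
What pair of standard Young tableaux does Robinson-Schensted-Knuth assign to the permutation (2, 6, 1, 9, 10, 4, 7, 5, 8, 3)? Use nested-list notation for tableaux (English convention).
Insert each entry of the permutation into P by Schensted row insertion, recording in Q the position of each new cell.

Insert 2: appended to row 1. P = [[2]], Q = [[1]].
Insert 6: appended to row 1. P = [[2, 6]], Q = [[1, 2]].
Insert 1: 1 bumps 2 from row 1; 2 starts row 2. P = [[1, 6], [2]], Q = [[1, 2], [3]].
Insert 9: appended to row 1. P = [[1, 6, 9], [2]], Q = [[1, 2, 4], [3]].
Insert 10: appended to row 1. P = [[1, 6, 9, 10], [2]], Q = [[1, 2, 4, 5], [3]].
Insert 4: 4 bumps 6 from row 1; 6 appends to row 2. P = [[1, 4, 9, 10], [2, 6]], Q = [[1, 2, 4, 5], [3, 6]].
Insert 7: 7 bumps 9 from row 1; 9 appends to row 2. P = [[1, 4, 7, 10], [2, 6, 9]], Q = [[1, 2, 4, 5], [3, 6, 7]].
Insert 5: 5 bumps 7 from row 1; 7 bumps 9 from row 2; 9 starts row 3. P = [[1, 4, 5, 10], [2, 6, 7], [9]], Q = [[1, 2, 4, 5], [3, 6, 7], [8]].
Insert 8: 8 bumps 10 from row 1; 10 appends to row 2. P = [[1, 4, 5, 8], [2, 6, 7, 10], [9]], Q = [[1, 2, 4, 5], [3, 6, 7, 9], [8]].
Insert 3: 3 bumps 4 from row 1; 4 bumps 6 from row 2; 6 bumps 9 from row 3; 9 starts row 4. P = [[1, 3, 5, 8], [2, 4, 7, 10], [6], [9]], Q = [[1, 2, 4, 5], [3, 6, 7, 9], [8], [10]].

So P = [[1, 3, 5, 8], [2, 4, 7, 10], [6], [9]], Q = [[1, 2, 4, 5], [3, 6, 7, 9], [8], [10]].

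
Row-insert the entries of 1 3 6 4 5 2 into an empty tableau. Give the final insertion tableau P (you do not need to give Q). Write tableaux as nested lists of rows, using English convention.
P = [[1, 2, 4, 5], [3], [6]]

Insert 1: appended to row 1. P = [[1]].
Insert 3: appended to row 1. P = [[1, 3]].
Insert 6: appended to row 1. P = [[1, 3, 6]].
Insert 4: 4 bumps 6 from row 1; 6 starts row 2. P = [[1, 3, 4], [6]].
Insert 5: appended to row 1. P = [[1, 3, 4, 5], [6]].
Insert 2: 2 bumps 3 from row 1; 3 bumps 6 from row 2; 6 starts row 3. P = [[1, 2, 4, 5], [3], [6]].

So P = [[1, 2, 4, 5], [3], [6]].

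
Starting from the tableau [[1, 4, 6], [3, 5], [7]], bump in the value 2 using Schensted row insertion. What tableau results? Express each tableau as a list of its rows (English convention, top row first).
[[1, 2, 6], [3, 4], [5], [7]]

In row 1, 2 replaces 4 (the leftmost entry greater than 2); 4 is bumped to row 2. In row 2, 4 replaces 5 (the leftmost entry greater than 4); 5 is bumped to row 3. In row 3, 5 replaces 7 (the leftmost entry greater than 5); 7 is bumped to row 4. 7 starts a new row 4. The new tableau is [[1, 2, 6], [3, 4], [5], [7]].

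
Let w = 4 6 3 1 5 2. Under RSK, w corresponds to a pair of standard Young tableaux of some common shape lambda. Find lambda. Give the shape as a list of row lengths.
[2, 2, 2]

Row-insert each entry into an empty tableau.

After inserting 4: P = [[4]].
After inserting 6: P = [[4, 6]].
After inserting 3: P = [[3, 6], [4]].
After inserting 1: P = [[1, 6], [3], [4]].
After inserting 5: P = [[1, 5], [3, 6], [4]].
After inserting 2: P = [[1, 2], [3, 5], [4, 6]].

The final insertion tableau P = [[1, 2], [3, 5], [4, 6]] has shape [2, 2, 2].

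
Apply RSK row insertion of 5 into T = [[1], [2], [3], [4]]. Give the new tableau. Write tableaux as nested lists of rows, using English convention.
5 is larger than every entry of row 1, so it is appended to row 1. The new tableau is [[1, 5], [2], [3], [4]].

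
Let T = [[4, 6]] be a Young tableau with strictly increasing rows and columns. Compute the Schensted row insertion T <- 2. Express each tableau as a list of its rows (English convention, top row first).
In row 1, 2 replaces 4 (the leftmost entry greater than 2); 4 is bumped to row 2. 4 starts a new row 2. The new tableau is [[2, 6], [4]].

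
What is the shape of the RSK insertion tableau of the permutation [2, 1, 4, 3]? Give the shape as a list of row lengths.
[2, 2]

Row-insert each entry into an empty tableau.

After inserting 2: P = [[2]].
After inserting 1: P = [[1], [2]].
After inserting 4: P = [[1, 4], [2]].
After inserting 3: P = [[1, 3], [2, 4]].

The final insertion tableau P = [[1, 3], [2, 4]] has shape [2, 2].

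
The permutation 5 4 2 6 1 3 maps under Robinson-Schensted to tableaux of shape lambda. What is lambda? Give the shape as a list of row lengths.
[2, 2, 1, 1]

Row-insert each entry into an empty tableau.

After inserting 5: P = [[5]].
After inserting 4: P = [[4], [5]].
After inserting 2: P = [[2], [4], [5]].
After inserting 6: P = [[2, 6], [4], [5]].
After inserting 1: P = [[1, 6], [2], [4], [5]].
After inserting 3: P = [[1, 3], [2, 6], [4], [5]].

The final insertion tableau P = [[1, 3], [2, 6], [4], [5]] has shape [2, 2, 1, 1].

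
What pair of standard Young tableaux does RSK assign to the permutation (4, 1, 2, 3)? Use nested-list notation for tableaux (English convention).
P = [[1, 2, 3], [4]], Q = [[1, 3, 4], [2]]

Insert each entry of the permutation into P by Schensted row insertion, recording in Q the position of each new cell.

Insert 4: appended to row 1. P = [[4]].
Insert 1: 1 bumps 4 from row 1; 4 starts row 2. P = [[1], [4]].
Insert 2: appended to row 1. P = [[1, 2], [4]].
Insert 3: appended to row 1. P = [[1, 2, 3], [4]].

So P = [[1, 2, 3], [4]], Q = [[1, 3, 4], [2]].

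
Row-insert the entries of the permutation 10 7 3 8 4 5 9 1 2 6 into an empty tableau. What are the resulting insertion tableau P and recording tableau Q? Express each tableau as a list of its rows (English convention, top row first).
P = [[1, 2, 5, 6], [3, 4, 9], [7, 8], [10]], Q = [[1, 4, 6, 7], [2, 5, 10], [3, 9], [8]]

Insert each entry of the permutation into P by Schensted row insertion, recording in Q the position of each new cell.

Insert 10: appended to row 1. P = [[10]], Q = [[1]].
Insert 7: 7 bumps 10 from row 1; 10 starts row 2. P = [[7], [10]], Q = [[1], [2]].
Insert 3: 3 bumps 7 from row 1; 7 bumps 10 from row 2; 10 starts row 3. P = [[3], [7], [10]], Q = [[1], [2], [3]].
Insert 8: appended to row 1. P = [[3, 8], [7], [10]], Q = [[1, 4], [2], [3]].
Insert 4: 4 bumps 8 from row 1; 8 appends to row 2. P = [[3, 4], [7, 8], [10]], Q = [[1, 4], [2, 5], [3]].
Insert 5: appended to row 1. P = [[3, 4, 5], [7, 8], [10]], Q = [[1, 4, 6], [2, 5], [3]].
Insert 9: appended to row 1. P = [[3, 4, 5, 9], [7, 8], [10]], Q = [[1, 4, 6, 7], [2, 5], [3]].
Insert 1: 1 bumps 3 from row 1; 3 bumps 7 from row 2; 7 bumps 10 from row 3; 10 starts row 4. P = [[1, 4, 5, 9], [3, 8], [7], [10]], Q = [[1, 4, 6, 7], [2, 5], [3], [8]].
Insert 2: 2 bumps 4 from row 1; 4 bumps 8 from row 2; 8 appends to row 3. P = [[1, 2, 5, 9], [3, 4], [7, 8], [10]], Q = [[1, 4, 6, 7], [2, 5], [3, 9], [8]].
Insert 6: 6 bumps 9 from row 1; 9 appends to row 2. P = [[1, 2, 5, 6], [3, 4, 9], [7, 8], [10]], Q = [[1, 4, 6, 7], [2, 5, 10], [3, 9], [8]].

So P = [[1, 2, 5, 6], [3, 4, 9], [7, 8], [10]], Q = [[1, 4, 6, 7], [2, 5, 10], [3, 9], [8]].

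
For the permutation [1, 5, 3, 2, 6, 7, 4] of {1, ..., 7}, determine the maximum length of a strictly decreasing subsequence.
3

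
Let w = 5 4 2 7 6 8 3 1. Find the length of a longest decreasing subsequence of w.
4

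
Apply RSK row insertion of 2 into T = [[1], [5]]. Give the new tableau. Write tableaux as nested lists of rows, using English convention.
2 is larger than every entry of row 1, so it is appended to row 1. The new tableau is [[1, 2], [5]].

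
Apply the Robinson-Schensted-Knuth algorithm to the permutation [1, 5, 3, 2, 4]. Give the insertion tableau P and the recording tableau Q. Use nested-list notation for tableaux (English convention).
P = [[1, 2, 4], [3], [5]], Q = [[1, 2, 5], [3], [4]]

Insert each entry of the permutation into P by Schensted row insertion, recording in Q the position of each new cell.

Insert 1: appended to row 1. P = [[1]].
Insert 5: appended to row 1. P = [[1, 5]].
Insert 3: 3 bumps 5 from row 1; 5 starts row 2. P = [[1, 3], [5]].
Insert 2: 2 bumps 3 from row 1; 3 bumps 5 from row 2; 5 starts row 3. P = [[1, 2], [3], [5]].
Insert 4: appended to row 1. P = [[1, 2, 4], [3], [5]].

So P = [[1, 2, 4], [3], [5]], Q = [[1, 2, 5], [3], [4]].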